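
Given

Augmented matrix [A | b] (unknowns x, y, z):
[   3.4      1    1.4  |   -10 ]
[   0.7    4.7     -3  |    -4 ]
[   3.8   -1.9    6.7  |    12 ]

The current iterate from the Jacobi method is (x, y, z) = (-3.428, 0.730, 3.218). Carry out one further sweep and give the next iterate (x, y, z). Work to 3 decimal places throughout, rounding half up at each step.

(-4.481, 1.714, 3.942)

One sweep:
  x = (-10 - (1)·0.730 - (1.4)·3.218) / (3.4) = -4.481
  y = (-4 - (0.7)·-3.428 - (-3)·3.218) / (4.7) = 1.714
  z = (12 - (3.8)·-3.428 - (-1.9)·0.730) / (6.7) = 3.942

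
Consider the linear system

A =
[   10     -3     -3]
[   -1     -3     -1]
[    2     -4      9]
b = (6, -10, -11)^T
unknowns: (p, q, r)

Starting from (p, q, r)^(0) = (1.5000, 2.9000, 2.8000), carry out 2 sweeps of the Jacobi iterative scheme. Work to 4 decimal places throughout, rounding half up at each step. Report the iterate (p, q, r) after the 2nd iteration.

(1.0900, 2.6522, -0.8911)

Iteration 1:
  p = (6 - (-3)·2.9000 - (-3)·2.8000) / (10) = 2.3100
  q = (-10 - (-1)·1.5000 - (-1)·2.8000) / (-3) = 1.9000
  r = (-11 - (2)·1.5000 - (-4)·2.9000) / (9) = -0.2667
Iteration 2:
  p = (6 - (-3)·1.9000 - (-3)·-0.2667) / (10) = 1.0900
  q = (-10 - (-1)·2.3100 - (-1)·-0.2667) / (-3) = 2.6522
  r = (-11 - (2)·2.3100 - (-4)·1.9000) / (9) = -0.8911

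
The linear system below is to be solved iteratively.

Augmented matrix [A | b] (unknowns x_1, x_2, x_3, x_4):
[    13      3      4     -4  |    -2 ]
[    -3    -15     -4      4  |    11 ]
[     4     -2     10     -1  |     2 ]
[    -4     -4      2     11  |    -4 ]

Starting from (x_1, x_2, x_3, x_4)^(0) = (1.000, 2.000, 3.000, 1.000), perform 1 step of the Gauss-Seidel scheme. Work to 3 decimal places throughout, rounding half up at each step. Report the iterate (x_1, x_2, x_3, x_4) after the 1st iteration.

(-1.231, -1.020, 0.588, -1.289)

Iteration 1:
  x_1 = (-2 - (3)·2.000 - (4)·3.000 - (-4)·1.000) / (13) = -1.231
  x_2 = (11 - (-3)·-1.231 - (-4)·3.000 - (4)·1.000) / (-15) = -1.020
  x_3 = (2 - (4)·-1.231 - (-2)·-1.020 - (-1)·1.000) / (10) = 0.588
  x_4 = (-4 - (-4)·-1.231 - (-4)·-1.020 - (2)·0.588) / (11) = -1.289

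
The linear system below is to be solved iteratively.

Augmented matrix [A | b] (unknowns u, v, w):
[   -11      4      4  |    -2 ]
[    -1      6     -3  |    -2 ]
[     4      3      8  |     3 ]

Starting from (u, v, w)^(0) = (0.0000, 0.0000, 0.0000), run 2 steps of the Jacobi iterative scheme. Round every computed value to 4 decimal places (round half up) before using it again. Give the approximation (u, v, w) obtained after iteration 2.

(0.1970, -0.1155, 0.4091)

Iteration 1:
  u = (-2 - (4)·0.0000 - (4)·0.0000) / (-11) = 0.1818
  v = (-2 - (-1)·0.0000 - (-3)·0.0000) / (6) = -0.3333
  w = (3 - (4)·0.0000 - (3)·0.0000) / (8) = 0.3750
Iteration 2:
  u = (-2 - (4)·-0.3333 - (4)·0.3750) / (-11) = 0.1970
  v = (-2 - (-1)·0.1818 - (-3)·0.3750) / (6) = -0.1155
  w = (3 - (4)·0.1818 - (3)·-0.3333) / (8) = 0.4091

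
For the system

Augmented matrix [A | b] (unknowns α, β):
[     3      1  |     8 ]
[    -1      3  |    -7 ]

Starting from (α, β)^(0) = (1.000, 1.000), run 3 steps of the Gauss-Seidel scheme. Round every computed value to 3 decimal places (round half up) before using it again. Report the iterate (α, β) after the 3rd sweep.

Iteration 1:
  α = (8 - (1)·1.000) / (3) = 2.333
  β = (-7 - (-1)·2.333) / (3) = -1.556
Iteration 2:
  α = (8 - (1)·-1.556) / (3) = 3.185
  β = (-7 - (-1)·3.185) / (3) = -1.272
Iteration 3:
  α = (8 - (1)·-1.272) / (3) = 3.091
  β = (-7 - (-1)·3.091) / (3) = -1.303

(3.091, -1.303)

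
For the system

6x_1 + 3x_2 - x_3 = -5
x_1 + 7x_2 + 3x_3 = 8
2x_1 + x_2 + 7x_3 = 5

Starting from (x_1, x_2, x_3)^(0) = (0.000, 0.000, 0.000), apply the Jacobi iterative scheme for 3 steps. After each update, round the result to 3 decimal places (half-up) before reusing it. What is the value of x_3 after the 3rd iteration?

Iteration 1:
  x_1 = (-5 - (3)·0.000 - (-1)·0.000) / (6) = -0.833
  x_2 = (8 - (1)·0.000 - (3)·0.000) / (7) = 1.143
  x_3 = (5 - (2)·0.000 - (1)·0.000) / (7) = 0.714
Iteration 2:
  x_1 = (-5 - (3)·1.143 - (-1)·0.714) / (6) = -1.286
  x_2 = (8 - (1)·-0.833 - (3)·0.714) / (7) = 0.956
  x_3 = (5 - (2)·-0.833 - (1)·1.143) / (7) = 0.789
Iteration 3:
  x_1 = (-5 - (3)·0.956 - (-1)·0.789) / (6) = -1.180
  x_2 = (8 - (1)·-1.286 - (3)·0.789) / (7) = 0.988
  x_3 = (5 - (2)·-1.286 - (1)·0.956) / (7) = 0.945

0.945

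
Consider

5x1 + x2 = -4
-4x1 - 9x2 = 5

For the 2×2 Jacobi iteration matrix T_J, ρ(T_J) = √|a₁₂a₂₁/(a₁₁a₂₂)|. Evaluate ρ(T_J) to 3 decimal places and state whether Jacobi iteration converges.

0.298

a₁₂a₂₁/(a₁₁a₂₂) = (1)·(-4) / ((5)·(-9)) = 0.088889
ρ = √|0.088889| = √0.088889 = 0.298
ρ < 1, so Jacobi converges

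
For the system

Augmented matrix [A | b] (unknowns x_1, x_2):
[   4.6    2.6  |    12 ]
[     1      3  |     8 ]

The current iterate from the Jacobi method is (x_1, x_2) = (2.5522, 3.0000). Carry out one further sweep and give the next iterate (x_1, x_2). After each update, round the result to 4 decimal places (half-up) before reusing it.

One sweep:
  x_1 = (12 - (2.6)·3.0000) / (4.6) = 0.9130
  x_2 = (8 - (1)·2.5522) / (3) = 1.8159

(0.9130, 1.8159)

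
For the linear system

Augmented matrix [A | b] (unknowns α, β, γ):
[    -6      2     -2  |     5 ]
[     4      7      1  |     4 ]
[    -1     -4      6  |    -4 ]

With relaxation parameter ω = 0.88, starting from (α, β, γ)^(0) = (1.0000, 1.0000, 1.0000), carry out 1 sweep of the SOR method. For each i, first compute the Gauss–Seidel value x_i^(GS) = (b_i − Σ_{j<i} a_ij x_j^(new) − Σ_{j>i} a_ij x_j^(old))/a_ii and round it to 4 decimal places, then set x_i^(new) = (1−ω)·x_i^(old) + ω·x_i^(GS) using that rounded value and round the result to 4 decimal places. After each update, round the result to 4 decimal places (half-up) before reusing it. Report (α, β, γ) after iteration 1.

(-0.6133, 0.8055, -0.0841)

Iteration 1:
  α: GS value = (5 - (2)·1.0000 - (-2)·1.0000) / (-6) = -0.8333;  α ← (1−ω)·1.0000 + ω·-0.8333 = -0.6133
  β: GS value = (4 - (4)·-0.6133 - (1)·1.0000) / (7) = 0.7790;  β ← (1−ω)·1.0000 + ω·0.7790 = 0.8055
  γ: GS value = (-4 - (-1)·-0.6133 - (-4)·0.8055) / (6) = -0.2319;  γ ← (1−ω)·1.0000 + ω·-0.2319 = -0.0841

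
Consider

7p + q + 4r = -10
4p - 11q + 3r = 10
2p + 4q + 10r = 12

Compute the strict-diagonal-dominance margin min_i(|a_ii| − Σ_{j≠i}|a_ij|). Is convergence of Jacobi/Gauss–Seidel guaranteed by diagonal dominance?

row 1: |7| − (1+4) = 2
row 2: |-11| − (4+3) = 4
row 3: |10| − (2+4) = 4
minimum over rows = 2 → strictly diagonally dominant (convergence guaranteed)

2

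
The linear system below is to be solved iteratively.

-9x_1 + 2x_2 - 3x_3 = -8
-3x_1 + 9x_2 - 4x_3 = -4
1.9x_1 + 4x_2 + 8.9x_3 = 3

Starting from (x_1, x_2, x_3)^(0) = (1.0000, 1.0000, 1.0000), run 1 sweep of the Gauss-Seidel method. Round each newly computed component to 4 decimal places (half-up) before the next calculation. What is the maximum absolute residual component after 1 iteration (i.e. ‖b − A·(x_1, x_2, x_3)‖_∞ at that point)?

3.7823

Iteration 1:
  x_1 = (-8 - (2)·1.0000 - (-3)·1.0000) / (-9) = 0.7778
  x_2 = (-4 - (-3)·0.7778 - (-4)·1.0000) / (9) = 0.2593
  x_3 = (3 - (1.9)·0.7778 - (4)·0.2593) / (8.9) = 0.0545
Residual b − A·x = (-1.3549, -3.7823, -0.0001); ∞-norm = 3.7823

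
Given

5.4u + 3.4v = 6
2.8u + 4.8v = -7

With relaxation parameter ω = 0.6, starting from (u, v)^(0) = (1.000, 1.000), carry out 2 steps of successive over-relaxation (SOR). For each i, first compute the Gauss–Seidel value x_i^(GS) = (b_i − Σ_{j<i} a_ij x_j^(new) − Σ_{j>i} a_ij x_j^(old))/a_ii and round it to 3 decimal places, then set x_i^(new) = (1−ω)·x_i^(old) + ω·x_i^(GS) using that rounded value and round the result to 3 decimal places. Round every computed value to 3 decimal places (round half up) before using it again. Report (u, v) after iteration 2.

(1.213, -1.586)

Iteration 1:
  u: GS value = (6 - (3.4)·1.000) / (5.4) = 0.481;  u ← (1−ω)·1.000 + ω·0.481 = 0.689
  v: GS value = (-7 - (2.8)·0.689) / (4.8) = -1.860;  v ← (1−ω)·1.000 + ω·-1.860 = -0.716
Iteration 2:
  u: GS value = (6 - (3.4)·-0.716) / (5.4) = 1.562;  u ← (1−ω)·0.689 + ω·1.562 = 1.213
  v: GS value = (-7 - (2.8)·1.213) / (4.8) = -2.166;  v ← (1−ω)·-0.716 + ω·-2.166 = -1.586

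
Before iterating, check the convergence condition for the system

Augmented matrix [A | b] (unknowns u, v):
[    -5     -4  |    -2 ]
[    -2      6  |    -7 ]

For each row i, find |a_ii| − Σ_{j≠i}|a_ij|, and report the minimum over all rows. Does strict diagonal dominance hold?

row 1: |-5| − (4) = 1
row 2: |6| − (2) = 4
minimum over rows = 1 → strictly diagonally dominant (convergence guaranteed)

1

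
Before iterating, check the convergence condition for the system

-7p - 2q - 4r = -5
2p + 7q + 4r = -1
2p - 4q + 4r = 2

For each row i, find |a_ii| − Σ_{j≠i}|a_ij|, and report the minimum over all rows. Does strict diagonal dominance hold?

row 1: |-7| − (2+4) = 1
row 2: |7| − (2+4) = 1
row 3: |4| − (2+4) = -2
minimum over rows = -2 → not strictly diagonally dominant

-2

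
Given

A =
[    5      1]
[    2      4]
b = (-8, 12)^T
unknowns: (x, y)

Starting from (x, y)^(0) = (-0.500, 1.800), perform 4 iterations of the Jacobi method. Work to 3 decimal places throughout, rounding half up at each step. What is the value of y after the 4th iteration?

Iteration 1:
  x = (-8 - (1)·1.800) / (5) = -1.960
  y = (12 - (2)·-0.500) / (4) = 3.250
Iteration 2:
  x = (-8 - (1)·3.250) / (5) = -2.250
  y = (12 - (2)·-1.960) / (4) = 3.980
Iteration 3:
  x = (-8 - (1)·3.980) / (5) = -2.396
  y = (12 - (2)·-2.250) / (4) = 4.125
Iteration 4:
  x = (-8 - (1)·4.125) / (5) = -2.425
  y = (12 - (2)·-2.396) / (4) = 4.198

4.198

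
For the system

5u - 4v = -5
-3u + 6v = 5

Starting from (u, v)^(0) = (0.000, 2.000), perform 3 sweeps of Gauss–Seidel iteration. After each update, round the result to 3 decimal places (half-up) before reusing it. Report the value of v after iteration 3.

Iteration 1:
  u = (-5 - (-4)·2.000) / (5) = 0.600
  v = (5 - (-3)·0.600) / (6) = 1.133
Iteration 2:
  u = (-5 - (-4)·1.133) / (5) = -0.094
  v = (5 - (-3)·-0.094) / (6) = 0.786
Iteration 3:
  u = (-5 - (-4)·0.786) / (5) = -0.371
  v = (5 - (-3)·-0.371) / (6) = 0.648

0.648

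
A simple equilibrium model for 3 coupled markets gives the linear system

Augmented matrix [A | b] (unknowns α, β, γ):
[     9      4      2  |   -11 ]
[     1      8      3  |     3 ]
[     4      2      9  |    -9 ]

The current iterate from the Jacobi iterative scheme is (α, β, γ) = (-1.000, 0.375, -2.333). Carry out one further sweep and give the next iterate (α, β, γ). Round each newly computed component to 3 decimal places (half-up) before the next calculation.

(-0.870, 1.375, -0.639)

One sweep:
  α = (-11 - (4)·0.375 - (2)·-2.333) / (9) = -0.870
  β = (3 - (1)·-1.000 - (3)·-2.333) / (8) = 1.375
  γ = (-9 - (4)·-1.000 - (2)·0.375) / (9) = -0.639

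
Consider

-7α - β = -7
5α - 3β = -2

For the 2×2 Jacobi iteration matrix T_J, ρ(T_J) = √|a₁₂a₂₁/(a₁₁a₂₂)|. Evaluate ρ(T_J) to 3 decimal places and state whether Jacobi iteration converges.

a₁₂a₂₁/(a₁₁a₂₂) = (-1)·(5) / ((-7)·(-3)) = -0.238095
ρ = √|-0.238095| = √0.238095 = 0.488
ρ < 1, so Jacobi converges

0.488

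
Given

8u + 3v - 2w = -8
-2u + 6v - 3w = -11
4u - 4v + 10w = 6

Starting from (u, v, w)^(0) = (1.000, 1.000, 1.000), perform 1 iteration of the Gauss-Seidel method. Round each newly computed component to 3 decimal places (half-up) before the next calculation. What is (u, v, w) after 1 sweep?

(-1.125, -1.708, 0.367)

Iteration 1:
  u = (-8 - (3)·1.000 - (-2)·1.000) / (8) = -1.125
  v = (-11 - (-2)·-1.125 - (-3)·1.000) / (6) = -1.708
  w = (6 - (4)·-1.125 - (-4)·-1.708) / (10) = 0.367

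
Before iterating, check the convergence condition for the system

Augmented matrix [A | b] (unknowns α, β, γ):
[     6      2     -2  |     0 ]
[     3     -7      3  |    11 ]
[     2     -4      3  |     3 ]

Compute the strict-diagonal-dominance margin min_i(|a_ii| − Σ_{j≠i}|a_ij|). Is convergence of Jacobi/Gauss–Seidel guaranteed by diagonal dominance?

-3

row 1: |6| − (2+2) = 2
row 2: |-7| − (3+3) = 1
row 3: |3| − (2+4) = -3
minimum over rows = -3 → not strictly diagonally dominant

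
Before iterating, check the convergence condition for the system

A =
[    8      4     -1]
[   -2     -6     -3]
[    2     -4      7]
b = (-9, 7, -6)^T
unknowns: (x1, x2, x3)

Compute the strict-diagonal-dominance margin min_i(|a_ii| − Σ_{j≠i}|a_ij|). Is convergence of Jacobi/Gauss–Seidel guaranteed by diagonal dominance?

1

row 1: |8| − (4+1) = 3
row 2: |-6| − (2+3) = 1
row 3: |7| − (2+4) = 1
minimum over rows = 1 → strictly diagonally dominant (convergence guaranteed)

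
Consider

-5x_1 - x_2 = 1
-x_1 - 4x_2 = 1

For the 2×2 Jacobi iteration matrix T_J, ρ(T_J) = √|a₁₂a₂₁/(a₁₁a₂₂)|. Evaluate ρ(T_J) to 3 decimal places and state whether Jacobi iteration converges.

0.224

a₁₂a₂₁/(a₁₁a₂₂) = (-1)·(-1) / ((-5)·(-4)) = 0.050000
ρ = √|0.050000| = √0.050000 = 0.224
ρ < 1, so Jacobi converges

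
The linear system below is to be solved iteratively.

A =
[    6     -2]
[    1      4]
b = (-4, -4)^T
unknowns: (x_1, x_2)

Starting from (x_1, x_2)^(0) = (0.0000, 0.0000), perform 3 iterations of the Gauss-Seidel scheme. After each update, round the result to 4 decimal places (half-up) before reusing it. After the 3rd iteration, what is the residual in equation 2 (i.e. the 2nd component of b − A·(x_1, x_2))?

Iteration 1:
  x_1 = (-4 - (-2)·0.0000) / (6) = -0.6667
  x_2 = (-4 - (1)·-0.6667) / (4) = -0.8333
Iteration 2:
  x_1 = (-4 - (-2)·-0.8333) / (6) = -0.9444
  x_2 = (-4 - (1)·-0.9444) / (4) = -0.7639
Iteration 3:
  x_1 = (-4 - (-2)·-0.7639) / (6) = -0.9213
  x_2 = (-4 - (1)·-0.9213) / (4) = -0.7697
Residual b − A·x = (-0.0116, 0.0001)

0.0001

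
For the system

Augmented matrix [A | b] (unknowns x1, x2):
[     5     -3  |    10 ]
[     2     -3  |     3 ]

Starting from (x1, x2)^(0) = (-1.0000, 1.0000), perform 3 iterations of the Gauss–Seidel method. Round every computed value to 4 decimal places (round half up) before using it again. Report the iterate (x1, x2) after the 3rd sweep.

(2.3760, 0.5840)

Iteration 1:
  x1 = (10 - (-3)·1.0000) / (5) = 2.6000
  x2 = (3 - (2)·2.6000) / (-3) = 0.7333
Iteration 2:
  x1 = (10 - (-3)·0.7333) / (5) = 2.4400
  x2 = (3 - (2)·2.4400) / (-3) = 0.6267
Iteration 3:
  x1 = (10 - (-3)·0.6267) / (5) = 2.3760
  x2 = (3 - (2)·2.3760) / (-3) = 0.5840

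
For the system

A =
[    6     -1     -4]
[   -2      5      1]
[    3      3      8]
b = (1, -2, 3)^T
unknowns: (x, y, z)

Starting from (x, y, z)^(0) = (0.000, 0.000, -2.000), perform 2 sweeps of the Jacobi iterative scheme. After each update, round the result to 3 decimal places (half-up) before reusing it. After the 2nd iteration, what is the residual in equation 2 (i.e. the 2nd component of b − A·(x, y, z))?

Iteration 1:
  x = (1 - (-1)·0.000 - (-4)·-2.000) / (6) = -1.167
  y = (-2 - (-2)·0.000 - (1)·-2.000) / (5) = 0.000
  z = (3 - (3)·0.000 - (3)·0.000) / (8) = 0.375
Iteration 2:
  x = (1 - (-1)·0.000 - (-4)·0.375) / (6) = 0.417
  y = (-2 - (-2)·-1.167 - (1)·0.375) / (5) = -0.942
  z = (3 - (3)·-1.167 - (3)·0.000) / (8) = 0.813
Residual b − A·x = (0.808, 2.731, -1.929)

2.731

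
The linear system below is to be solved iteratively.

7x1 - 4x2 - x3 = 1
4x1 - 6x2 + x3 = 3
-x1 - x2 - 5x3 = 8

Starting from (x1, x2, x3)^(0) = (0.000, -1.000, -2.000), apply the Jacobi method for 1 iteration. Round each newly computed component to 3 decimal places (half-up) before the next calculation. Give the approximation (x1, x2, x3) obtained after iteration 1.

Iteration 1:
  x1 = (1 - (-4)·-1.000 - (-1)·-2.000) / (7) = -0.714
  x2 = (3 - (4)·0.000 - (1)·-2.000) / (-6) = -0.833
  x3 = (8 - (-1)·0.000 - (-1)·-1.000) / (-5) = -1.400

(-0.714, -0.833, -1.400)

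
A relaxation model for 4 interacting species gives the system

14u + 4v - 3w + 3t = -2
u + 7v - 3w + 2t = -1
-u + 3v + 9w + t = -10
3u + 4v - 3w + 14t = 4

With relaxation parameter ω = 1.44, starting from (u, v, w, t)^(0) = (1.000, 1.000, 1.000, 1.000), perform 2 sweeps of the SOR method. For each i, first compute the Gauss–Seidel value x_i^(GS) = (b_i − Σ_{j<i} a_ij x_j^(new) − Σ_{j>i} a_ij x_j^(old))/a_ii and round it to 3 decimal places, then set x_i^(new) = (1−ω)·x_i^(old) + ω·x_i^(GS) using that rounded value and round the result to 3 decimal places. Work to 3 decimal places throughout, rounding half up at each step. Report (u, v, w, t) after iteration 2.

Iteration 1:
  u: GS value = (-2 - (4)·1.000 - (-3)·1.000 - (3)·1.000) / (14) = -0.429;  u ← (1−ω)·1.000 + ω·-0.429 = -1.058
  v: GS value = (-1 - (1)·-1.058 - (-3)·1.000 - (2)·1.000) / (7) = 0.151;  v ← (1−ω)·1.000 + ω·0.151 = -0.223
  w: GS value = (-10 - (-1)·-1.058 - (3)·-0.223 - (1)·1.000) / (9) = -1.265;  w ← (1−ω)·1.000 + ω·-1.265 = -2.262
  t: GS value = (4 - (3)·-1.058 - (4)·-0.223 - (-3)·-2.262) / (14) = 0.091;  t ← (1−ω)·1.000 + ω·0.091 = -0.309
Iteration 2:
  u: GS value = (-2 - (4)·-0.223 - (-3)·-2.262 - (3)·-0.309) / (14) = -0.498;  u ← (1−ω)·-1.058 + ω·-0.498 = -0.252
  v: GS value = (-1 - (1)·-0.252 - (-3)·-2.262 - (2)·-0.309) / (7) = -0.988;  v ← (1−ω)·-0.223 + ω·-0.988 = -1.325
  w: GS value = (-10 - (-1)·-0.252 - (3)·-1.325 - (1)·-0.309) / (9) = -0.663;  w ← (1−ω)·-2.262 + ω·-0.663 = 0.041
  t: GS value = (4 - (3)·-0.252 - (4)·-1.325 - (-3)·0.041) / (14) = 0.727;  t ← (1−ω)·-0.309 + ω·0.727 = 1.183

(-0.252, -1.325, 0.041, 1.183)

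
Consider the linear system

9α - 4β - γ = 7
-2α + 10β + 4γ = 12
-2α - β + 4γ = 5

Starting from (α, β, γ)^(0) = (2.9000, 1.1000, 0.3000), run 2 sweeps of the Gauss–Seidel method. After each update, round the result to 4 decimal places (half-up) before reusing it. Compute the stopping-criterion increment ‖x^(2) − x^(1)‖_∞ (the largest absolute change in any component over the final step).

0.7097

Iteration 1:
  α = (7 - (-4)·1.1000 - (-1)·0.3000) / (9) = 1.3000
  β = (12 - (-2)·1.3000 - (4)·0.3000) / (10) = 1.3400
  γ = (5 - (-2)·1.3000 - (-1)·1.3400) / (4) = 2.2350
Iteration 2:
  α = (7 - (-4)·1.3400 - (-1)·2.2350) / (9) = 1.6217
  β = (12 - (-2)·1.6217 - (4)·2.2350) / (10) = 0.6303
  γ = (5 - (-2)·1.6217 - (-1)·0.6303) / (4) = 2.2184
Change: (0.3217, -0.7097, -0.0166) → max |·| = 0.7097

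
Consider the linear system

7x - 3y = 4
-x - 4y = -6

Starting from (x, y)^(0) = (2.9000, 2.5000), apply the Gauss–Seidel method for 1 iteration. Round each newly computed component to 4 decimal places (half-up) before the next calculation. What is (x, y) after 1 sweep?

(1.6429, 1.0893)

Iteration 1:
  x = (4 - (-3)·2.5000) / (7) = 1.6429
  y = (-6 - (-1)·1.6429) / (-4) = 1.0893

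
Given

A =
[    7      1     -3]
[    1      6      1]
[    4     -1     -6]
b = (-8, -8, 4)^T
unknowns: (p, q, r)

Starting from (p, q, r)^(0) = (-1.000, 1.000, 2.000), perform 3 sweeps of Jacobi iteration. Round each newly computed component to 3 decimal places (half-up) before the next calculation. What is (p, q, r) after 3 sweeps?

Iteration 1:
  p = (-8 - (1)·1.000 - (-3)·2.000) / (7) = -0.429
  q = (-8 - (1)·-1.000 - (1)·2.000) / (6) = -1.500
  r = (4 - (4)·-1.000 - (-1)·1.000) / (-6) = -1.500
Iteration 2:
  p = (-8 - (1)·-1.500 - (-3)·-1.500) / (7) = -1.571
  q = (-8 - (1)·-0.429 - (1)·-1.500) / (6) = -1.012
  r = (4 - (4)·-0.429 - (-1)·-1.500) / (-6) = -0.703
Iteration 3:
  p = (-8 - (1)·-1.012 - (-3)·-0.703) / (7) = -1.300
  q = (-8 - (1)·-1.571 - (1)·-0.703) / (6) = -0.954
  r = (4 - (4)·-1.571 - (-1)·-1.012) / (-6) = -1.545

(-1.300, -0.954, -1.545)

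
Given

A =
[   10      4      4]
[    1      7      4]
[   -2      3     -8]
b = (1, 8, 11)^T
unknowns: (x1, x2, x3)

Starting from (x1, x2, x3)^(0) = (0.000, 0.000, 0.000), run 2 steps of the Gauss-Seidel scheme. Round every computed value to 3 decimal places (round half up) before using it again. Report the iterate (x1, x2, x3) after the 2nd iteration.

Iteration 1:
  x1 = (1 - (4)·0.000 - (4)·0.000) / (10) = 0.100
  x2 = (8 - (1)·0.100 - (4)·0.000) / (7) = 1.129
  x3 = (11 - (-2)·0.100 - (3)·1.129) / (-8) = -0.977
Iteration 2:
  x1 = (1 - (4)·1.129 - (4)·-0.977) / (10) = 0.039
  x2 = (8 - (1)·0.039 - (4)·-0.977) / (7) = 1.696
  x3 = (11 - (-2)·0.039 - (3)·1.696) / (-8) = -0.749

(0.039, 1.696, -0.749)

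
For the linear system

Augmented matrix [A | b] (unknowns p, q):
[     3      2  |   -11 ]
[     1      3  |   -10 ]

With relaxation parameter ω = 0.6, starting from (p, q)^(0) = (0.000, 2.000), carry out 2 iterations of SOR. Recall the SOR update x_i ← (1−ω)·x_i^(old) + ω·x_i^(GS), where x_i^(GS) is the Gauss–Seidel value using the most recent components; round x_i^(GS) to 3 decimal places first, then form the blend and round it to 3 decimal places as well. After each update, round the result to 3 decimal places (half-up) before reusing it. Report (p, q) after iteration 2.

Iteration 1:
  p: GS value = (-11 - (2)·2.000) / (3) = -5.000;  p ← (1−ω)·0.000 + ω·-5.000 = -3.000
  q: GS value = (-10 - (1)·-3.000) / (3) = -2.333;  q ← (1−ω)·2.000 + ω·-2.333 = -0.600
Iteration 2:
  p: GS value = (-11 - (2)·-0.600) / (3) = -3.267;  p ← (1−ω)·-3.000 + ω·-3.267 = -3.160
  q: GS value = (-10 - (1)·-3.160) / (3) = -2.280;  q ← (1−ω)·-0.600 + ω·-2.280 = -1.608

(-3.160, -1.608)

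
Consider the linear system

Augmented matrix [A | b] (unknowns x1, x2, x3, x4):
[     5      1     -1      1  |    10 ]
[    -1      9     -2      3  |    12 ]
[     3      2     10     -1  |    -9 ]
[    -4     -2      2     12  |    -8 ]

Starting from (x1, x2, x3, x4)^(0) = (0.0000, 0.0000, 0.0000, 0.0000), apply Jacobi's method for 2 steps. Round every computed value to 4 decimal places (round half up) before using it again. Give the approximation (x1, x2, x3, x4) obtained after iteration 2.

(1.6867, 1.5778, -1.8333, 0.3722)

Iteration 1:
  x1 = (10 - (1)·0.0000 - (-1)·0.0000 - (1)·0.0000) / (5) = 2.0000
  x2 = (12 - (-1)·0.0000 - (-2)·0.0000 - (3)·0.0000) / (9) = 1.3333
  x3 = (-9 - (3)·0.0000 - (2)·0.0000 - (-1)·0.0000) / (10) = -0.9000
  x4 = (-8 - (-4)·0.0000 - (-2)·0.0000 - (2)·0.0000) / (12) = -0.6667
Iteration 2:
  x1 = (10 - (1)·1.3333 - (-1)·-0.9000 - (1)·-0.6667) / (5) = 1.6867
  x2 = (12 - (-1)·2.0000 - (-2)·-0.9000 - (3)·-0.6667) / (9) = 1.5778
  x3 = (-9 - (3)·2.0000 - (2)·1.3333 - (-1)·-0.6667) / (10) = -1.8333
  x4 = (-8 - (-4)·2.0000 - (-2)·1.3333 - (2)·-0.9000) / (12) = 0.3722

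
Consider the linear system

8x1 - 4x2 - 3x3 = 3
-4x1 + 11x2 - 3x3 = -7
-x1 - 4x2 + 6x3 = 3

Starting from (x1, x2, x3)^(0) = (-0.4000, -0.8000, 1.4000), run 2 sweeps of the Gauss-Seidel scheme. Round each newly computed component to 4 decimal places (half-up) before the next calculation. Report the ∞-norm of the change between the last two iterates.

0.2217

Iteration 1:
  x1 = (3 - (-4)·-0.8000 - (-3)·1.4000) / (8) = 0.5000
  x2 = (-7 - (-4)·0.5000 - (-3)·1.4000) / (11) = -0.0727
  x3 = (3 - (-1)·0.5000 - (-4)·-0.0727) / (6) = 0.5349
Iteration 2:
  x1 = (3 - (-4)·-0.0727 - (-3)·0.5349) / (8) = 0.5392
  x2 = (-7 - (-4)·0.5392 - (-3)·0.5349) / (11) = -0.2944
  x3 = (3 - (-1)·0.5392 - (-4)·-0.2944) / (6) = 0.3936
Change: (0.0392, -0.2217, -0.1413) → max |·| = 0.2217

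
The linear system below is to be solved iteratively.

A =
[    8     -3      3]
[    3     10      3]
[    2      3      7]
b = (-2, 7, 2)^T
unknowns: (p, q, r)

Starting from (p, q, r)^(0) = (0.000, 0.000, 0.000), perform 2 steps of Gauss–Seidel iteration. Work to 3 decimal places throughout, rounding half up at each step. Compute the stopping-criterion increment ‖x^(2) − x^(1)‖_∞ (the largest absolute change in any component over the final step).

0.281

Iteration 1:
  p = (-2 - (-3)·0.000 - (3)·0.000) / (8) = -0.250
  q = (7 - (3)·-0.250 - (3)·0.000) / (10) = 0.775
  r = (2 - (2)·-0.250 - (3)·0.775) / (7) = 0.025
Iteration 2:
  p = (-2 - (-3)·0.775 - (3)·0.025) / (8) = 0.031
  q = (7 - (3)·0.031 - (3)·0.025) / (10) = 0.683
  r = (2 - (2)·0.031 - (3)·0.683) / (7) = -0.016
Change: (0.281, -0.092, -0.041) → max |·| = 0.281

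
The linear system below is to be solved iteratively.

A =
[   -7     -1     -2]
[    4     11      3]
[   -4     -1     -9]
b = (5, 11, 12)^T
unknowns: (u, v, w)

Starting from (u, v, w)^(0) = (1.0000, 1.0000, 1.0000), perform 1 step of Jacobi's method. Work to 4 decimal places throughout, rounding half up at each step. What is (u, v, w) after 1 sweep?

(-1.1429, 0.3636, -1.8889)

Iteration 1:
  u = (5 - (-1)·1.0000 - (-2)·1.0000) / (-7) = -1.1429
  v = (11 - (4)·1.0000 - (3)·1.0000) / (11) = 0.3636
  w = (12 - (-4)·1.0000 - (-1)·1.0000) / (-9) = -1.8889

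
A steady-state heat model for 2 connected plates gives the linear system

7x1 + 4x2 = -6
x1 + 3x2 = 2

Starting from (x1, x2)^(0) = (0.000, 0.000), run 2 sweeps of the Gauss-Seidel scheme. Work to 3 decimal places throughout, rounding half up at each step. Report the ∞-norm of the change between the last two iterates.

0.544

Iteration 1:
  x1 = (-6 - (4)·0.000) / (7) = -0.857
  x2 = (2 - (1)·-0.857) / (3) = 0.952
Iteration 2:
  x1 = (-6 - (4)·0.952) / (7) = -1.401
  x2 = (2 - (1)·-1.401) / (3) = 1.134
Change: (-0.544, 0.182) → max |·| = 0.544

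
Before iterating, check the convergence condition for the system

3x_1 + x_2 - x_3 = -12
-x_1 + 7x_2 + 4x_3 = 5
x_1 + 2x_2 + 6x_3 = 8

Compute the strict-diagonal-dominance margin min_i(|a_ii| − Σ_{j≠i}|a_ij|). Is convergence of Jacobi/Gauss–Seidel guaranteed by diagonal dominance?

1

row 1: |3| − (1+1) = 1
row 2: |7| − (1+4) = 2
row 3: |6| − (1+2) = 3
minimum over rows = 1 → strictly diagonally dominant (convergence guaranteed)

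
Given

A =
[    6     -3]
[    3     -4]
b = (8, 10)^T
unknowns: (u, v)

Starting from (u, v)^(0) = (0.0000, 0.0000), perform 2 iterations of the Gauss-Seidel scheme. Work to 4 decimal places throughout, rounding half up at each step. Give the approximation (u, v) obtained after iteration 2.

(0.5833, -2.0625)

Iteration 1:
  u = (8 - (-3)·0.0000) / (6) = 1.3333
  v = (10 - (3)·1.3333) / (-4) = -1.5000
Iteration 2:
  u = (8 - (-3)·-1.5000) / (6) = 0.5833
  v = (10 - (3)·0.5833) / (-4) = -2.0625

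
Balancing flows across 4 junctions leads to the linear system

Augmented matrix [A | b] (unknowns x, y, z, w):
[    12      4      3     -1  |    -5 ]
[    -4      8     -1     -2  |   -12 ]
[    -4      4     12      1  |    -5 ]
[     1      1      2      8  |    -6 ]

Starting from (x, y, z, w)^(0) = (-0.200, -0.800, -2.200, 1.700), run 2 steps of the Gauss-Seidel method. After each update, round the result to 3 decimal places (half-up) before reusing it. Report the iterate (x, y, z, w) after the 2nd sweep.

Iteration 1:
  x = (-5 - (4)·-0.800 - (3)·-2.200 - (-1)·1.700) / (12) = 0.542
  y = (-12 - (-4)·0.542 - (-1)·-2.200 - (-2)·1.700) / (8) = -1.079
  z = (-5 - (-4)·0.542 - (4)·-1.079 - (1)·1.700) / (12) = -0.018
  w = (-6 - (1)·0.542 - (1)·-1.079 - (2)·-0.018) / (8) = -0.678
Iteration 2:
  x = (-5 - (4)·-1.079 - (3)·-0.018 - (-1)·-0.678) / (12) = -0.109
  y = (-12 - (-4)·-0.109 - (-1)·-0.018 - (-2)·-0.678) / (8) = -1.726
  z = (-5 - (-4)·-0.109 - (4)·-1.726 - (1)·-0.678) / (12) = 0.179
  w = (-6 - (1)·-0.109 - (1)·-1.726 - (2)·0.179) / (8) = -0.565

(-0.109, -1.726, 0.179, -0.565)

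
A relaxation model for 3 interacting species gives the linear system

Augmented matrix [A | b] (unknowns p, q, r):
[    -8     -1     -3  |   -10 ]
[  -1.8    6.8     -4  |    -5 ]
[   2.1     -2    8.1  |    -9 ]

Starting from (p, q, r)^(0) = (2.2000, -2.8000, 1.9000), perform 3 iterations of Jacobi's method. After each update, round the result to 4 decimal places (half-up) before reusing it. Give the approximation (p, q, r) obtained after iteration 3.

(1.9006, -0.8496, -2.1028)

Iteration 1:
  p = (-10 - (-1)·-2.8000 - (-3)·1.9000) / (-8) = 0.8875
  q = (-5 - (-1.8)·2.2000 - (-4)·1.9000) / (6.8) = 0.9647
  r = (-9 - (2.1)·2.2000 - (-2)·-2.8000) / (8.1) = -2.3728
Iteration 2:
  p = (-10 - (-1)·0.9647 - (-3)·-2.3728) / (-8) = 2.0192
  q = (-5 - (-1.8)·0.8875 - (-4)·-2.3728) / (6.8) = -1.8961
  r = (-9 - (2.1)·0.8875 - (-2)·0.9647) / (8.1) = -1.1030
Iteration 3:
  p = (-10 - (-1)·-1.8961 - (-3)·-1.1030) / (-8) = 1.9006
  q = (-5 - (-1.8)·2.0192 - (-4)·-1.1030) / (6.8) = -0.8496
  r = (-9 - (2.1)·2.0192 - (-2)·-1.8961) / (8.1) = -2.1028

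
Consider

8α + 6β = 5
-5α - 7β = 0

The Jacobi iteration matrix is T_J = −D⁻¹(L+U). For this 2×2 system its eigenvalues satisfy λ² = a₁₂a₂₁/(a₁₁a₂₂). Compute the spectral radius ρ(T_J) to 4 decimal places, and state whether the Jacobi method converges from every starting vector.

0.7319

a₁₂a₂₁/(a₁₁a₂₂) = (6)·(-5) / ((8)·(-7)) = 0.535714
ρ = √|0.535714| = √0.535714 = 0.7319
ρ < 1, so Jacobi converges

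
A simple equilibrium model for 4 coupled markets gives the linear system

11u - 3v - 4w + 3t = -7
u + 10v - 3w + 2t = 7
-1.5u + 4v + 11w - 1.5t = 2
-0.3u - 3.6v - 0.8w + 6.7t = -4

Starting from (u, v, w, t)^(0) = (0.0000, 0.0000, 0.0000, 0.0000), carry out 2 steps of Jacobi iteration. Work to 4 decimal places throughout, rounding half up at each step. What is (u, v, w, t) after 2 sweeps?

(-0.2165, 0.9376, -0.2409, -0.2277)

Iteration 1:
  u = (-7 - (-3)·0.0000 - (-4)·0.0000 - (3)·0.0000) / (11) = -0.6364
  v = (7 - (1)·0.0000 - (-3)·0.0000 - (2)·0.0000) / (10) = 0.7000
  w = (2 - (-1.5)·0.0000 - (4)·0.0000 - (-1.5)·0.0000) / (11) = 0.1818
  t = (-4 - (-0.3)·0.0000 - (-3.6)·0.0000 - (-0.8)·0.0000) / (6.7) = -0.5970
Iteration 2:
  u = (-7 - (-3)·0.7000 - (-4)·0.1818 - (3)·-0.5970) / (11) = -0.2165
  v = (7 - (1)·-0.6364 - (-3)·0.1818 - (2)·-0.5970) / (10) = 0.9376
  w = (2 - (-1.5)·-0.6364 - (4)·0.7000 - (-1.5)·-0.5970) / (11) = -0.2409
  t = (-4 - (-0.3)·-0.6364 - (-3.6)·0.7000 - (-0.8)·0.1818) / (6.7) = -0.2277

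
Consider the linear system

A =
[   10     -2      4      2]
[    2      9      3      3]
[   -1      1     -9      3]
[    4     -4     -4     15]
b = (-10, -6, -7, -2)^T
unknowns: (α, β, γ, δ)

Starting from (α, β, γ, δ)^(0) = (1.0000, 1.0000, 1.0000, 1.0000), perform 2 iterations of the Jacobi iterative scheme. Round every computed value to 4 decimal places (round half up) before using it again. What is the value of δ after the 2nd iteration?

0.1215

Iteration 1:
  α = (-10 - (-2)·1.0000 - (4)·1.0000 - (2)·1.0000) / (10) = -1.4000
  β = (-6 - (2)·1.0000 - (3)·1.0000 - (3)·1.0000) / (9) = -1.5556
  γ = (-7 - (-1)·1.0000 - (1)·1.0000 - (3)·1.0000) / (-9) = 1.1111
  δ = (-2 - (4)·1.0000 - (-4)·1.0000 - (-4)·1.0000) / (15) = 0.1333
Iteration 2:
  α = (-10 - (-2)·-1.5556 - (4)·1.1111 - (2)·0.1333) / (10) = -1.7822
  β = (-6 - (2)·-1.4000 - (3)·1.1111 - (3)·0.1333) / (9) = -0.7704
  γ = (-7 - (-1)·-1.4000 - (1)·-1.5556 - (3)·0.1333) / (-9) = 0.8049
  δ = (-2 - (4)·-1.4000 - (-4)·-1.5556 - (-4)·1.1111) / (15) = 0.1215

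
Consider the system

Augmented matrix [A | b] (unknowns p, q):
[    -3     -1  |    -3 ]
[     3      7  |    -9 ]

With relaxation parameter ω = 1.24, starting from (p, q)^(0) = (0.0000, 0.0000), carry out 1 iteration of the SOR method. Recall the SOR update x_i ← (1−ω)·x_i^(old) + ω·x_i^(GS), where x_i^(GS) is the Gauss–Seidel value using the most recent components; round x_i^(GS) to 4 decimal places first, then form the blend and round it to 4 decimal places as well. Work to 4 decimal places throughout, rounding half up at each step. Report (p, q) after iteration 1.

(1.2400, -2.2532)

Iteration 1:
  p: GS value = (-3 - (-1)·0.0000) / (-3) = 1.0000;  p ← (1−ω)·0.0000 + ω·1.0000 = 1.2400
  q: GS value = (-9 - (3)·1.2400) / (7) = -1.8171;  q ← (1−ω)·0.0000 + ω·-1.8171 = -2.2532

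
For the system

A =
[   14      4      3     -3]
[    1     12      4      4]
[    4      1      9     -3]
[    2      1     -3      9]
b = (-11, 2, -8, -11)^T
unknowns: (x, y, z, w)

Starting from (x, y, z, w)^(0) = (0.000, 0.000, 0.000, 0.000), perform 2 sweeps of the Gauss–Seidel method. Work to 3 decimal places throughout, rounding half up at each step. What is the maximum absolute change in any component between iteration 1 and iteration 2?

0.627

Iteration 1:
  x = (-11 - (4)·0.000 - (3)·0.000 - (-3)·0.000) / (14) = -0.786
  y = (2 - (1)·-0.786 - (4)·0.000 - (4)·0.000) / (12) = 0.232
  z = (-8 - (4)·-0.786 - (1)·0.232 - (-3)·0.000) / (9) = -0.565
  w = (-11 - (2)·-0.786 - (1)·0.232 - (-3)·-0.565) / (9) = -1.262
Iteration 2:
  x = (-11 - (4)·0.232 - (3)·-0.565 - (-3)·-1.262) / (14) = -1.001
  y = (2 - (1)·-1.001 - (4)·-0.565 - (4)·-1.262) / (12) = 0.859
  z = (-8 - (4)·-1.001 - (1)·0.859 - (-3)·-1.262) / (9) = -0.960
  w = (-11 - (2)·-1.001 - (1)·0.859 - (-3)·-0.960) / (9) = -1.415
Change: (-0.215, 0.627, -0.395, -0.153) → max |·| = 0.627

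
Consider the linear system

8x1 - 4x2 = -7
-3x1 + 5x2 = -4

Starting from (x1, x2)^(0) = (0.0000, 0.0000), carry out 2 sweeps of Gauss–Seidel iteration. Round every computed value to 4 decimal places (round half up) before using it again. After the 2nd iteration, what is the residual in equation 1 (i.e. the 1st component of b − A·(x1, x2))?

-1.5900

Iteration 1:
  x1 = (-7 - (-4)·0.0000) / (8) = -0.8750
  x2 = (-4 - (-3)·-0.8750) / (5) = -1.3250
Iteration 2:
  x1 = (-7 - (-4)·-1.3250) / (8) = -1.5375
  x2 = (-4 - (-3)·-1.5375) / (5) = -1.7225
Residual b − A·x = (-1.5900, 0.0000)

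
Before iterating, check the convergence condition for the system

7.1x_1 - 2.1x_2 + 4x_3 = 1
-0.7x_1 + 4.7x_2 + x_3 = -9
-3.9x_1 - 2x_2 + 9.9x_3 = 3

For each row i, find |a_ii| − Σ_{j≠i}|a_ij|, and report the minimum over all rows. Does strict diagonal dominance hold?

row 1: |7.1| − (2.1+4) = 1
row 2: |4.7| − (0.7+1) = 3
row 3: |9.9| − (3.9+2) = 4
minimum over rows = 1 → strictly diagonally dominant (convergence guaranteed)

1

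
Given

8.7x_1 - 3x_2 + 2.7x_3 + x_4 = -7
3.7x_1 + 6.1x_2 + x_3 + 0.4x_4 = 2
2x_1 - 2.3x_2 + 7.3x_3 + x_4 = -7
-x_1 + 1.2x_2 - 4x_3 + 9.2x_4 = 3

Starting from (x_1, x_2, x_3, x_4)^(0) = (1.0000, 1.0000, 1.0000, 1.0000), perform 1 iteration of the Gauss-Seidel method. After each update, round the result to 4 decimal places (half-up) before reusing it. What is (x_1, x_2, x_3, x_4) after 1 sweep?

(-0.8851, 0.6352, -0.6533, -0.1370)

Iteration 1:
  x_1 = (-7 - (-3)·1.0000 - (2.7)·1.0000 - (1)·1.0000) / (8.7) = -0.8851
  x_2 = (2 - (3.7)·-0.8851 - (1)·1.0000 - (0.4)·1.0000) / (6.1) = 0.6352
  x_3 = (-7 - (2)·-0.8851 - (-2.3)·0.6352 - (1)·1.0000) / (7.3) = -0.6533
  x_4 = (3 - (-1)·-0.8851 - (1.2)·0.6352 - (-4)·-0.6533) / (9.2) = -0.1370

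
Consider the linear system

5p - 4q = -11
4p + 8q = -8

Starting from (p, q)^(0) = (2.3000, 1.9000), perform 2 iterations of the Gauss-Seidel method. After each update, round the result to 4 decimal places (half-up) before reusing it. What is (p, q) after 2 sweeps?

Iteration 1:
  p = (-11 - (-4)·1.9000) / (5) = -0.6800
  q = (-8 - (4)·-0.6800) / (8) = -0.6600
Iteration 2:
  p = (-11 - (-4)·-0.6600) / (5) = -2.7280
  q = (-8 - (4)·-2.7280) / (8) = 0.3640

(-2.7280, 0.3640)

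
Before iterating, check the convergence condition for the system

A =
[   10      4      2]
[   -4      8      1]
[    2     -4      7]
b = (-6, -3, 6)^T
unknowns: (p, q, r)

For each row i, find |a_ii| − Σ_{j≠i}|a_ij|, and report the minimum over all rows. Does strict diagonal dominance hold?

1

row 1: |10| − (4+2) = 4
row 2: |8| − (4+1) = 3
row 3: |7| − (2+4) = 1
minimum over rows = 1 → strictly diagonally dominant (convergence guaranteed)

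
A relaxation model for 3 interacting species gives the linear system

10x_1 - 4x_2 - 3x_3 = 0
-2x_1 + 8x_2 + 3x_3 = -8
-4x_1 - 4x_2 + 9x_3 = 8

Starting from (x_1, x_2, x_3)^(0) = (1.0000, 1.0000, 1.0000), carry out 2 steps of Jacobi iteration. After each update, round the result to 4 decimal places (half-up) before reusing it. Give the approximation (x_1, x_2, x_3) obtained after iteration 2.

(0.0833, -1.4917, 0.7000)

Iteration 1:
  x_1 = (0 - (-4)·1.0000 - (-3)·1.0000) / (10) = 0.7000
  x_2 = (-8 - (-2)·1.0000 - (3)·1.0000) / (8) = -1.1250
  x_3 = (8 - (-4)·1.0000 - (-4)·1.0000) / (9) = 1.7778
Iteration 2:
  x_1 = (0 - (-4)·-1.1250 - (-3)·1.7778) / (10) = 0.0833
  x_2 = (-8 - (-2)·0.7000 - (3)·1.7778) / (8) = -1.4917
  x_3 = (8 - (-4)·0.7000 - (-4)·-1.1250) / (9) = 0.7000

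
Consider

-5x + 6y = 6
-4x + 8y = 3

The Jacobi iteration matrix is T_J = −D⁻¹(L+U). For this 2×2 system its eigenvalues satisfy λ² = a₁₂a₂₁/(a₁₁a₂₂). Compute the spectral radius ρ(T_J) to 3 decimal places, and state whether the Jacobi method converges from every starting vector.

0.775

a₁₂a₂₁/(a₁₁a₂₂) = (6)·(-4) / ((-5)·(8)) = 0.600000
ρ = √|0.600000| = √0.600000 = 0.775
ρ < 1, so Jacobi converges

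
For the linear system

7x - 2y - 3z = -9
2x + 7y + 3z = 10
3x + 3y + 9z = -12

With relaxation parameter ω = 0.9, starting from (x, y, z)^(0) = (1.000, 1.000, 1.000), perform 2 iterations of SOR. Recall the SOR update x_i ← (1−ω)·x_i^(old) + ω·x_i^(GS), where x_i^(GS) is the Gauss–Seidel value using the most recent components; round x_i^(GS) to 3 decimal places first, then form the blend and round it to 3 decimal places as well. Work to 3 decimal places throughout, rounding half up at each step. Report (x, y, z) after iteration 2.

Iteration 1:
  x: GS value = (-9 - (-2)·1.000 - (-3)·1.000) / (7) = -0.571;  x ← (1−ω)·1.000 + ω·-0.571 = -0.414
  y: GS value = (10 - (2)·-0.414 - (3)·1.000) / (7) = 1.118;  y ← (1−ω)·1.000 + ω·1.118 = 1.106
  z: GS value = (-12 - (3)·-0.414 - (3)·1.106) / (9) = -1.564;  z ← (1−ω)·1.000 + ω·-1.564 = -1.308
Iteration 2:
  x: GS value = (-9 - (-2)·1.106 - (-3)·-1.308) / (7) = -1.530;  x ← (1−ω)·-0.414 + ω·-1.530 = -1.418
  y: GS value = (10 - (2)·-1.418 - (3)·-1.308) / (7) = 2.394;  y ← (1−ω)·1.106 + ω·2.394 = 2.265
  z: GS value = (-12 - (3)·-1.418 - (3)·2.265) / (9) = -1.616;  z ← (1−ω)·-1.308 + ω·-1.616 = -1.585

(-1.418, 2.265, -1.585)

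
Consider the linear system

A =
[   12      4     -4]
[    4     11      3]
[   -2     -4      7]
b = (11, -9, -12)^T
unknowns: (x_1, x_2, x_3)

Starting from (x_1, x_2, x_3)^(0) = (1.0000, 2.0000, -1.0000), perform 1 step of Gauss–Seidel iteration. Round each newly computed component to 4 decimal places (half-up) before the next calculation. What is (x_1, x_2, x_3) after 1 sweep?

(-0.0833, -0.5152, -2.0325)

Iteration 1:
  x_1 = (11 - (4)·2.0000 - (-4)·-1.0000) / (12) = -0.0833
  x_2 = (-9 - (4)·-0.0833 - (3)·-1.0000) / (11) = -0.5152
  x_3 = (-12 - (-2)·-0.0833 - (-4)·-0.5152) / (7) = -2.0325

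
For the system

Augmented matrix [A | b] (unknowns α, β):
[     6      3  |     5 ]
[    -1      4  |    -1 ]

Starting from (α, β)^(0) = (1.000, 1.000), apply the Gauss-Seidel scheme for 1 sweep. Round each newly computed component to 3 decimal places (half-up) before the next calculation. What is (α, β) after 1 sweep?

(0.333, -0.167)

Iteration 1:
  α = (5 - (3)·1.000) / (6) = 0.333
  β = (-1 - (-1)·0.333) / (4) = -0.167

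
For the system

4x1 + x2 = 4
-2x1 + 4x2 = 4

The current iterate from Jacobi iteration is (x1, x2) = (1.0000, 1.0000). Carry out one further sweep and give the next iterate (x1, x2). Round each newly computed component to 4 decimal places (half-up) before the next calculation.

One sweep:
  x1 = (4 - (1)·1.0000) / (4) = 0.7500
  x2 = (4 - (-2)·1.0000) / (4) = 1.5000

(0.7500, 1.5000)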